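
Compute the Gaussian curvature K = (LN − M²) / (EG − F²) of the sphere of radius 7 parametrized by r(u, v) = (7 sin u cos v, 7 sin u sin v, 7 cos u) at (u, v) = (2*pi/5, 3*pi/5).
K = 1/49

Coefficients of the first fundamental form: E = 49, F = 0, G = 49*sin(u)^2.
Coefficients of the second fundamental form: L = -7*sin(u)/Abs(sin(u)), M = 0, N = -7*sin(u)^3/Abs(sin(u)).
Assemble K = (LN − M²)/(EG − F²) = 1/49. At (u, v) = (2*pi/5, 3*pi/5): K = 1/49.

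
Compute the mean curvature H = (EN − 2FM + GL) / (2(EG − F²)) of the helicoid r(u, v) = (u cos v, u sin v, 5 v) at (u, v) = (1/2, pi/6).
H = 0

With E = 1, F = 0, G = u^2 + 25, L = 0, M = -5/sqrt(u^2 + 25), N = 0, assemble
  H = (EN − 2FM + GL) / (2(EG − F²)) = 0.
At (u, v) = (1/2, pi/6): H = 0.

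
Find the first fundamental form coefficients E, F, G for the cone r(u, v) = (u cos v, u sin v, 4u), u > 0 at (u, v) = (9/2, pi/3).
E = 17;  F = 0;  G = 81/4

Partials: r_u = (cos(v), sin(v), 4), r_v = (-u*sin(v), u*cos(v), 0). As functions of (u, v):
  E = r_u · r_u = 17,
  F = r_u · r_v = 0,
  G = r_v · r_v = u^2.
Evaluating at (u, v) = (9/2, pi/3): E = 17, F = 0, G = 81/4.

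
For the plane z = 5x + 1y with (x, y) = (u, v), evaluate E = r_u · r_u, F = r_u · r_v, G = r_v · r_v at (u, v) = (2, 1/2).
E = 26;  F = 5;  G = 2

Partials: r_u = (1, 0, 5), r_v = (0, 1, 1). As functions of (u, v):
  E = r_u · r_u = 26,
  F = r_u · r_v = 5,
  G = r_v · r_v = 2.
Evaluating at (u, v) = (2, 1/2): E = 26, F = 5, G = 2.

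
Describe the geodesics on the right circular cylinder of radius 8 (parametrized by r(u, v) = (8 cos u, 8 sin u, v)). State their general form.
The cylinder is flat (K = 0) and locally isometric to the plane via the development (u, v) ↦ (8 u, v). Geodesics are the pre-images of straight lines: circles (v constant), vertical lines (u constant), and helices (v = c · u + d) for constants c, d.

A right cylinder has E = 8², F = 0, G = 1, so EG − F² = 8², and L = −8, M = N = 0, giving K = (LN − M²)/(EG − F²) = 0 everywhere. A flat surface is locally isometric to the Euclidean plane via the map (u, v) ↦ (8 u, v). Straight lines in the (x̃, ỹ) plane pull back to: (a) horizontal circles (v = const), (b) vertical generators (u = const), and (c) helices (8 u tan θ = v, i.e. v = c · u + d).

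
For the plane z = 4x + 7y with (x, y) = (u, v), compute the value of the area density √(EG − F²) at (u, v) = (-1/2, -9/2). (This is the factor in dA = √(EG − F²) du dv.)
√(EG − F²)|_{(-1/2, -9/2)} = sqrt(66)

E = 17, F = 28, G = 50, so EG − F² = 66. Taking the positive square root: √(EG − F²) = sqrt(66). At (u, v) = (-1/2, -9/2): sqrt(66).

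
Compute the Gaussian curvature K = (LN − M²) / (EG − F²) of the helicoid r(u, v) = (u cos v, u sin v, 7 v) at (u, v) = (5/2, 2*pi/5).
K = -784/48841

Coefficients of the first fundamental form: E = 1, F = 0, G = u^2 + 49.
Coefficients of the second fundamental form: L = 0, M = -7/sqrt(u^2 + 49), N = 0.
Assemble K = (LN − M²)/(EG − F²) = -49/(u^2 + 49)^2. At (u, v) = (5/2, 2*pi/5): K = -784/48841.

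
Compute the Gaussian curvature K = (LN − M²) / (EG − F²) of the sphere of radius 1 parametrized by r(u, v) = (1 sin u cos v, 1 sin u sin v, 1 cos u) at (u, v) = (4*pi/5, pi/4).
K = 1

Coefficients of the first fundamental form: E = 1, F = 0, G = sin(u)^2.
Coefficients of the second fundamental form: L = -sin(u)/Abs(sin(u)), M = 0, N = -sin(u)^3/Abs(sin(u)).
Assemble K = (LN − M²)/(EG − F²) = 1. At (u, v) = (4*pi/5, pi/4): K = 1.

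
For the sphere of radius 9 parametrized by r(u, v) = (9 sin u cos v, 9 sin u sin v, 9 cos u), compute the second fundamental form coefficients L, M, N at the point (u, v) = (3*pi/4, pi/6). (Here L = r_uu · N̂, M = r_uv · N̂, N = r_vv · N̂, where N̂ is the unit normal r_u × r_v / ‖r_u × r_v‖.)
L = -9;  M = 0;  N = -9/2

Compute the unit normal N̂(u, v) = (sin(u)^2*cos(v)/Abs(sin(u)), sin(u)^2*sin(v)/Abs(sin(u)), sin(2*u)/(2*Abs(sin(u)))), and the second partials r_uu, r_uv, r_vv. Take dot products:
  L(u, v) = r_uu · N̂ = -9*sin(u)/Abs(sin(u)),
  M(u, v) = r_uv · N̂ = 0,
  N(u, v) = r_vv · N̂ = -9*sin(u)^3/Abs(sin(u)).
Evaluating at (u, v) = (3*pi/4, pi/6):
  L = -9, M = 0, N = -9/2.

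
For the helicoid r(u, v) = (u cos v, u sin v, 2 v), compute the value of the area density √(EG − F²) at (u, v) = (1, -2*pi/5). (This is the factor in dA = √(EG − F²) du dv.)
√(EG − F²)|_{(1, -2*pi/5)} = sqrt(5)

E = 1, F = 0, G = u^2 + 4, so EG − F² = u^2 + 4. Taking the positive square root: √(EG − F²) = sqrt(u^2 + 4). At (u, v) = (1, -2*pi/5): sqrt(5).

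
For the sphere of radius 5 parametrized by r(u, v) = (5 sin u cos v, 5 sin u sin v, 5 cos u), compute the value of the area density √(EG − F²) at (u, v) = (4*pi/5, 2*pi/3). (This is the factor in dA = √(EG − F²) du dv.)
√(EG − F²)|_{(4*pi/5, 2*pi/3)} = 25*sqrt(10 - 2*sqrt(5))/4

E = 25, F = 0, G = 25*sin(u)^2, so EG − F² = 625*sin(u)^2. Taking the positive square root: √(EG − F²) = 25*Abs(sin(u)). At (u, v) = (4*pi/5, 2*pi/3): 25*sqrt(10 - 2*sqrt(5))/4.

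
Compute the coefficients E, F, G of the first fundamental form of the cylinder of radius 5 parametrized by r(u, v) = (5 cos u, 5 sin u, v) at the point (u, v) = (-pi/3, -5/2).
E = 25;  F = 0;  G = 1

Partials: r_u = (-5*sin(u), 5*cos(u), 0), r_v = (0, 0, 1). As functions of (u, v):
  E = r_u · r_u = 25,
  F = r_u · r_v = 0,
  G = r_v · r_v = 1.
Evaluating at (u, v) = (-pi/3, -5/2): E = 25, F = 0, G = 1.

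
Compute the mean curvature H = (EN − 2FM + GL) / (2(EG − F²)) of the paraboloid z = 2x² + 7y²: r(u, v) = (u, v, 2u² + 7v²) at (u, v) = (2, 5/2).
H = 323*sqrt(1290)/184900

With E = 16*u^2 + 1, F = 56*u*v, G = 196*v^2 + 1, L = 4/sqrt(16*u^2 + 196*v^2 + 1), M = 0, N = 14/sqrt(16*u^2 + 196*v^2 + 1), assemble
  H = (EN − 2FM + GL) / (2(EG − F²)) = (112*u^2 + 392*v^2 + 9)/(16*u^2 + 196*v^2 + 1)^(3/2).
At (u, v) = (2, 5/2): H = 323*sqrt(1290)/184900.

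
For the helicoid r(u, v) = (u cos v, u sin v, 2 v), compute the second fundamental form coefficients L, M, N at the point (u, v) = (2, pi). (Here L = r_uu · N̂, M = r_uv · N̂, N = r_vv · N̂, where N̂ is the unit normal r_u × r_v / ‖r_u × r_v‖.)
L = 0;  M = -sqrt(2)/2;  N = 0

Compute the unit normal N̂(u, v) = (2*sin(v)/sqrt(u^2 + 4), -2*cos(v)/sqrt(u^2 + 4), u/sqrt(u^2 + 4)), and the second partials r_uu, r_uv, r_vv. Take dot products:
  L(u, v) = r_uu · N̂ = 0,
  M(u, v) = r_uv · N̂ = -2/sqrt(u^2 + 4),
  N(u, v) = r_vv · N̂ = 0.
Evaluating at (u, v) = (2, pi):
  L = 0, M = -sqrt(2)/2, N = 0.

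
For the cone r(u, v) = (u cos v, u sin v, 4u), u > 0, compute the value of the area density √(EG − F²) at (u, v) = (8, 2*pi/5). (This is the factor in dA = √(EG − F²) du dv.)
√(EG − F²)|_{(8, 2*pi/5)} = 8*sqrt(17)

E = 17, F = 0, G = u^2, so EG − F² = 17*u^2. Taking the positive square root: √(EG − F²) = sqrt(17)*Abs(u). At (u, v) = (8, 2*pi/5): 8*sqrt(17).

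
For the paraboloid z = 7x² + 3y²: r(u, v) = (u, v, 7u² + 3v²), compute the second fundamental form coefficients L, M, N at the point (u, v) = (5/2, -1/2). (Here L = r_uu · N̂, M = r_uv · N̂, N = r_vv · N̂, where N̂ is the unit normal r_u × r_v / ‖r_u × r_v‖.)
L = 14*sqrt(1235)/1235;  M = 0;  N = 6*sqrt(1235)/1235

Compute the unit normal N̂(u, v) = (-14*u/sqrt(196*u^2 + 36*v^2 + 1), -6*v/sqrt(196*u^2 + 36*v^2 + 1), 1/sqrt(196*u^2 + 36*v^2 + 1)), and the second partials r_uu, r_uv, r_vv. Take dot products:
  L(u, v) = r_uu · N̂ = 14/sqrt(196*u^2 + 36*v^2 + 1),
  M(u, v) = r_uv · N̂ = 0,
  N(u, v) = r_vv · N̂ = 6/sqrt(196*u^2 + 36*v^2 + 1).
Evaluating at (u, v) = (5/2, -1/2):
  L = 14*sqrt(1235)/1235, M = 0, N = 6*sqrt(1235)/1235.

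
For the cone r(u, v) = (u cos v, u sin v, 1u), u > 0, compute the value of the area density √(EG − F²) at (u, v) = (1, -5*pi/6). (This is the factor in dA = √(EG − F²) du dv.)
√(EG − F²)|_{(1, -5*pi/6)} = sqrt(2)

E = 2, F = 0, G = u^2, so EG − F² = 2*u^2. Taking the positive square root: √(EG − F²) = sqrt(2)*Abs(u). At (u, v) = (1, -5*pi/6): sqrt(2).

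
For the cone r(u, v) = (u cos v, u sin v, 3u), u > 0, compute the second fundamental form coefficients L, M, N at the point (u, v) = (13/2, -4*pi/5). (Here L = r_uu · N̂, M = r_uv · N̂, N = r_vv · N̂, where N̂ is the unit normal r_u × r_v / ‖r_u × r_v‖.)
L = 0;  M = 0;  N = 39*sqrt(10)/20

Compute the unit normal N̂(u, v) = (-3*sqrt(10)*u*cos(v)/(10*Abs(u)), -3*sqrt(10)*u*sin(v)/(10*Abs(u)), sqrt(10)*u/(10*Abs(u))), and the second partials r_uu, r_uv, r_vv. Take dot products:
  L(u, v) = r_uu · N̂ = 0,
  M(u, v) = r_uv · N̂ = 0,
  N(u, v) = r_vv · N̂ = 3*sqrt(10)*u^2/(10*Abs(u)).
Evaluating at (u, v) = (13/2, -4*pi/5):
  L = 0, M = 0, N = 39*sqrt(10)/20.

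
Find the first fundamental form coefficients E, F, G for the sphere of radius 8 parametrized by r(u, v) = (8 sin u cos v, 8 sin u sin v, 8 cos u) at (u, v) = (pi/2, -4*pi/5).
E = 64;  F = 0;  G = 64

Partials: r_u = (8*cos(u)*cos(v), 8*sin(v)*cos(u), -8*sin(u)), r_v = (-8*sin(u)*sin(v), 8*sin(u)*cos(v), 0). As functions of (u, v):
  E = r_u · r_u = 64,
  F = r_u · r_v = 0,
  G = r_v · r_v = 64*sin(u)^2.
Evaluating at (u, v) = (pi/2, -4*pi/5): E = 64, F = 0, G = 64.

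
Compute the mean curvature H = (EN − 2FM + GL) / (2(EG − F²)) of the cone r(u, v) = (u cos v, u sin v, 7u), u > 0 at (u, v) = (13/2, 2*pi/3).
H = 7*sqrt(2)/130

With E = 50, F = 0, G = u^2, L = 0, M = 0, N = 7*sqrt(2)*u^2/(10*Abs(u)), assemble
  H = (EN − 2FM + GL) / (2(EG − F²)) = 7*sqrt(2)/(20*Abs(u)).
At (u, v) = (13/2, 2*pi/3): H = 7*sqrt(2)/130.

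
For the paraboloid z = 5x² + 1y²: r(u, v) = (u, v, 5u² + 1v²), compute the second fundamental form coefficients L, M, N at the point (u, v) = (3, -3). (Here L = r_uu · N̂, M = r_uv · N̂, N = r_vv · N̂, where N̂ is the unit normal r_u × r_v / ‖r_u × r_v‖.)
L = 10*sqrt(937)/937;  M = 0;  N = 2*sqrt(937)/937

Compute the unit normal N̂(u, v) = (-10*u/sqrt(100*u^2 + 4*v^2 + 1), -2*v/sqrt(100*u^2 + 4*v^2 + 1), 1/sqrt(100*u^2 + 4*v^2 + 1)), and the second partials r_uu, r_uv, r_vv. Take dot products:
  L(u, v) = r_uu · N̂ = 10/sqrt(100*u^2 + 4*v^2 + 1),
  M(u, v) = r_uv · N̂ = 0,
  N(u, v) = r_vv · N̂ = 2/sqrt(100*u^2 + 4*v^2 + 1).
Evaluating at (u, v) = (3, -3):
  L = 10*sqrt(937)/937, M = 0, N = 2*sqrt(937)/937.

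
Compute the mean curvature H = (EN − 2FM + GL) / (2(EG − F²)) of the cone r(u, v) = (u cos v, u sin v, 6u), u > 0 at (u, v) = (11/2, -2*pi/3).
H = 6*sqrt(37)/407

With E = 37, F = 0, G = u^2, L = 0, M = 0, N = 6*sqrt(37)*u^2/(37*Abs(u)), assemble
  H = (EN − 2FM + GL) / (2(EG − F²)) = 3*sqrt(37)/(37*Abs(u)).
At (u, v) = (11/2, -2*pi/3): H = 6*sqrt(37)/407.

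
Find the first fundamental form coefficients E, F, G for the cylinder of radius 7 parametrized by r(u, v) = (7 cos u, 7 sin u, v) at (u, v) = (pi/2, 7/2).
E = 49;  F = 0;  G = 1

Partials: r_u = (-7*sin(u), 7*cos(u), 0), r_v = (0, 0, 1). As functions of (u, v):
  E = r_u · r_u = 49,
  F = r_u · r_v = 0,
  G = r_v · r_v = 1.
Evaluating at (u, v) = (pi/2, 7/2): E = 49, F = 0, G = 1.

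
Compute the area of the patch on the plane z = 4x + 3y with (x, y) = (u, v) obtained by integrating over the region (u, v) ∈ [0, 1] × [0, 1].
Area = sqrt(26)

Area = ∫∫ √(EG − F²) du dv with √(EG − F²) = sqrt(26). Integrating over [0, 1] × [0, 1] gives sqrt(26).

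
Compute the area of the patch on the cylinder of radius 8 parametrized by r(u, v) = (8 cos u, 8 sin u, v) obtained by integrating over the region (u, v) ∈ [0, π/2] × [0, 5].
Area = 20*pi

Area = ∫∫ √(EG − F²) du dv with √(EG − F²) = 8. Integrating over [0, π/2] × [0, 5] gives 20*pi.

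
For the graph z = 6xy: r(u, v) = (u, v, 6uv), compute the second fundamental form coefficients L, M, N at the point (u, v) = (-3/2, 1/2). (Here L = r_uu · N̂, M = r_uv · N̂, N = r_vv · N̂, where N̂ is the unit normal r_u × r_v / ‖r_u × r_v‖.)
L = 0;  M = 6*sqrt(91)/91;  N = 0

Compute the unit normal N̂(u, v) = (-6*v/sqrt(36*u^2 + 36*v^2 + 1), -6*u/sqrt(36*u^2 + 36*v^2 + 1), 1/sqrt(36*u^2 + 36*v^2 + 1)), and the second partials r_uu, r_uv, r_vv. Take dot products:
  L(u, v) = r_uu · N̂ = 0,
  M(u, v) = r_uv · N̂ = 6/sqrt(36*u^2 + 36*v^2 + 1),
  N(u, v) = r_vv · N̂ = 0.
Evaluating at (u, v) = (-3/2, 1/2):
  L = 0, M = 6*sqrt(91)/91, N = 0.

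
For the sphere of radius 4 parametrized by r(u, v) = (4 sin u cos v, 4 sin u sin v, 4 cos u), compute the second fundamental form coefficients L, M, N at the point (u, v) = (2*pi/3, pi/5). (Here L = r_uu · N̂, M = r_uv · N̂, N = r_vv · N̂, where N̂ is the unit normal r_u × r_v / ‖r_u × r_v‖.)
L = -4;  M = 0;  N = -3

Compute the unit normal N̂(u, v) = (sin(u)^2*cos(v)/Abs(sin(u)), sin(u)^2*sin(v)/Abs(sin(u)), sin(2*u)/(2*Abs(sin(u)))), and the second partials r_uu, r_uv, r_vv. Take dot products:
  L(u, v) = r_uu · N̂ = -4*sin(u)/Abs(sin(u)),
  M(u, v) = r_uv · N̂ = 0,
  N(u, v) = r_vv · N̂ = -4*sin(u)^3/Abs(sin(u)).
Evaluating at (u, v) = (2*pi/3, pi/5):
  L = -4, M = 0, N = -3.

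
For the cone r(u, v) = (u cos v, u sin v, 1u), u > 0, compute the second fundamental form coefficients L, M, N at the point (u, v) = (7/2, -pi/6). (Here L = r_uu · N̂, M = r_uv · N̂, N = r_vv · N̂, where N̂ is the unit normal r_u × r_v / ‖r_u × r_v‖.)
L = 0;  M = 0;  N = 7*sqrt(2)/4

Compute the unit normal N̂(u, v) = (-sqrt(2)*u*cos(v)/(2*Abs(u)), -sqrt(2)*u*sin(v)/(2*Abs(u)), sqrt(2)*u/(2*Abs(u))), and the second partials r_uu, r_uv, r_vv. Take dot products:
  L(u, v) = r_uu · N̂ = 0,
  M(u, v) = r_uv · N̂ = 0,
  N(u, v) = r_vv · N̂ = sqrt(2)*u^2/(2*Abs(u)).
Evaluating at (u, v) = (7/2, -pi/6):
  L = 0, M = 0, N = 7*sqrt(2)/4.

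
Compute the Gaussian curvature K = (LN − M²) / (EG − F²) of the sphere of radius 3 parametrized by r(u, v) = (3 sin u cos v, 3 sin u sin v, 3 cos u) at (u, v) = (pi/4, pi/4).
K = 1/9

Coefficients of the first fundamental form: E = 9, F = 0, G = 9*sin(u)^2.
Coefficients of the second fundamental form: L = -3*sin(u)/Abs(sin(u)), M = 0, N = -3*sin(u)^3/Abs(sin(u)).
Assemble K = (LN − M²)/(EG − F²) = 1/9. At (u, v) = (pi/4, pi/4): K = 1/9.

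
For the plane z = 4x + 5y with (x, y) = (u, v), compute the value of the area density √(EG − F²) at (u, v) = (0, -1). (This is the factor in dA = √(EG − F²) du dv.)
√(EG − F²)|_{(0, -1)} = sqrt(42)

E = 17, F = 20, G = 26, so EG − F² = 42. Taking the positive square root: √(EG − F²) = sqrt(42). At (u, v) = (0, -1): sqrt(42).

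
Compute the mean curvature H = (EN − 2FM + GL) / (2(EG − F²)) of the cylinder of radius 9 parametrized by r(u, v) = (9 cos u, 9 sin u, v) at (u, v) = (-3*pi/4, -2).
H = -1/18

With E = 81, F = 0, G = 1, L = -9, M = 0, N = 0, assemble
  H = (EN − 2FM + GL) / (2(EG − F²)) = -1/18.
At (u, v) = (-3*pi/4, -2): H = -1/18.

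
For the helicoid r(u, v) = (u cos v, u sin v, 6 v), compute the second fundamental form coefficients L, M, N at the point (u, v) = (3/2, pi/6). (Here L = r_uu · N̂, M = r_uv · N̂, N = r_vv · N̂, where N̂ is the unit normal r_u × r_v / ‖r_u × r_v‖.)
L = 0;  M = -4*sqrt(17)/17;  N = 0

Compute the unit normal N̂(u, v) = (6*sin(v)/sqrt(u^2 + 36), -6*cos(v)/sqrt(u^2 + 36), u/sqrt(u^2 + 36)), and the second partials r_uu, r_uv, r_vv. Take dot products:
  L(u, v) = r_uu · N̂ = 0,
  M(u, v) = r_uv · N̂ = -6/sqrt(u^2 + 36),
  N(u, v) = r_vv · N̂ = 0.
Evaluating at (u, v) = (3/2, pi/6):
  L = 0, M = -4*sqrt(17)/17, N = 0.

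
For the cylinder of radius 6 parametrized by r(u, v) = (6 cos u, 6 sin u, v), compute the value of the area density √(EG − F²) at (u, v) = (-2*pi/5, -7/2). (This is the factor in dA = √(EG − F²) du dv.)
√(EG − F²)|_{(-2*pi/5, -7/2)} = 6

E = 36, F = 0, G = 1, so EG − F² = 36. Taking the positive square root: √(EG − F²) = 6. At (u, v) = (-2*pi/5, -7/2): 6.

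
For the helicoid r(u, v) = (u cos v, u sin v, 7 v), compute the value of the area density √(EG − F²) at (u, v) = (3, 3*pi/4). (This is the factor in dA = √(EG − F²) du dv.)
√(EG − F²)|_{(3, 3*pi/4)} = sqrt(58)

E = 1, F = 0, G = u^2 + 49, so EG − F² = u^2 + 49. Taking the positive square root: √(EG − F²) = sqrt(u^2 + 49). At (u, v) = (3, 3*pi/4): sqrt(58).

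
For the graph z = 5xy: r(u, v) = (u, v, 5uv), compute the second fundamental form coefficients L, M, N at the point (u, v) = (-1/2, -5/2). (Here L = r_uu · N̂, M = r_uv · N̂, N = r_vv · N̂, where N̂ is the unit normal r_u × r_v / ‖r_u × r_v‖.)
L = 0;  M = 5*sqrt(654)/327;  N = 0

Compute the unit normal N̂(u, v) = (-5*v/sqrt(25*u^2 + 25*v^2 + 1), -5*u/sqrt(25*u^2 + 25*v^2 + 1), 1/sqrt(25*u^2 + 25*v^2 + 1)), and the second partials r_uu, r_uv, r_vv. Take dot products:
  L(u, v) = r_uu · N̂ = 0,
  M(u, v) = r_uv · N̂ = 5/sqrt(25*u^2 + 25*v^2 + 1),
  N(u, v) = r_vv · N̂ = 0.
Evaluating at (u, v) = (-1/2, -5/2):
  L = 0, M = 5*sqrt(654)/327, N = 0.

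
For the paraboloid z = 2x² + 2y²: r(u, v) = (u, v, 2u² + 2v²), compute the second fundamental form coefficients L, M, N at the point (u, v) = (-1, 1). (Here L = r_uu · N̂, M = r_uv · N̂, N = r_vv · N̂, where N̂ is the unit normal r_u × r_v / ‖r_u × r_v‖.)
L = 4*sqrt(33)/33;  M = 0;  N = 4*sqrt(33)/33

Compute the unit normal N̂(u, v) = (-4*u/sqrt(16*u^2 + 16*v^2 + 1), -4*v/sqrt(16*u^2 + 16*v^2 + 1), 1/sqrt(16*u^2 + 16*v^2 + 1)), and the second partials r_uu, r_uv, r_vv. Take dot products:
  L(u, v) = r_uu · N̂ = 4/sqrt(16*u^2 + 16*v^2 + 1),
  M(u, v) = r_uv · N̂ = 0,
  N(u, v) = r_vv · N̂ = 4/sqrt(16*u^2 + 16*v^2 + 1).
Evaluating at (u, v) = (-1, 1):
  L = 4*sqrt(33)/33, M = 0, N = 4*sqrt(33)/33.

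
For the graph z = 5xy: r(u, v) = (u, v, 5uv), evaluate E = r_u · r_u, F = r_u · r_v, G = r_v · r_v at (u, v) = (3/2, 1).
E = 26;  F = 75/2;  G = 229/4

Partials: r_u = (1, 0, 5*v), r_v = (0, 1, 5*u). As functions of (u, v):
  E = r_u · r_u = 25*v^2 + 1,
  F = r_u · r_v = 25*u*v,
  G = r_v · r_v = 25*u^2 + 1.
Evaluating at (u, v) = (3/2, 1): E = 26, F = 75/2, G = 229/4.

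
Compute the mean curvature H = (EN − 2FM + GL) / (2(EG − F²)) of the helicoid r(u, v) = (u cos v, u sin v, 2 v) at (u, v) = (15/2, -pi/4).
H = 0

With E = 1, F = 0, G = u^2 + 4, L = 0, M = -2/sqrt(u^2 + 4), N = 0, assemble
  H = (EN − 2FM + GL) / (2(EG − F²)) = 0.
At (u, v) = (15/2, -pi/4): H = 0.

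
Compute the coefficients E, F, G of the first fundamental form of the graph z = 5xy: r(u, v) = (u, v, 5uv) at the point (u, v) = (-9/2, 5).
E = 626;  F = -1125/2;  G = 2029/4

Partials: r_u = (1, 0, 5*v), r_v = (0, 1, 5*u). As functions of (u, v):
  E = r_u · r_u = 25*v^2 + 1,
  F = r_u · r_v = 25*u*v,
  G = r_v · r_v = 25*u^2 + 1.
Evaluating at (u, v) = (-9/2, 5): E = 626, F = -1125/2, G = 2029/4.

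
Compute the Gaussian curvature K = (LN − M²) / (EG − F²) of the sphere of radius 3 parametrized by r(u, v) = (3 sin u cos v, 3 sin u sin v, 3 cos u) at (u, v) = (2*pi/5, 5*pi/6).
K = 1/9

Coefficients of the first fundamental form: E = 9, F = 0, G = 9*sin(u)^2.
Coefficients of the second fundamental form: L = -3*sin(u)/Abs(sin(u)), M = 0, N = -3*sin(u)^3/Abs(sin(u)).
Assemble K = (LN − M²)/(EG − F²) = 1/9. At (u, v) = (2*pi/5, 5*pi/6): K = 1/9.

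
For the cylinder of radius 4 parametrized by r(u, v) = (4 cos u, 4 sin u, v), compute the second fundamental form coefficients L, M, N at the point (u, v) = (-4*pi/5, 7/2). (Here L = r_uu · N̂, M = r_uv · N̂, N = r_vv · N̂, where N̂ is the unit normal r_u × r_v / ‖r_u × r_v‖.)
L = -4;  M = 0;  N = 0

Compute the unit normal N̂(u, v) = (cos(u), sin(u), 0), and the second partials r_uu, r_uv, r_vv. Take dot products:
  L(u, v) = r_uu · N̂ = -4,
  M(u, v) = r_uv · N̂ = 0,
  N(u, v) = r_vv · N̂ = 0.
Evaluating at (u, v) = (-4*pi/5, 7/2):
  L = -4, M = 0, N = 0.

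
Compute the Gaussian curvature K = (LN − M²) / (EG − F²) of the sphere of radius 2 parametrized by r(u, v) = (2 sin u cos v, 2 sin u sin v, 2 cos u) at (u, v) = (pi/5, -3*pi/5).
K = 1/4

Coefficients of the first fundamental form: E = 4, F = 0, G = 4*sin(u)^2.
Coefficients of the second fundamental form: L = -2*sin(u)/Abs(sin(u)), M = 0, N = -2*sin(u)^3/Abs(sin(u)).
Assemble K = (LN − M²)/(EG − F²) = 1/4. At (u, v) = (pi/5, -3*pi/5): K = 1/4.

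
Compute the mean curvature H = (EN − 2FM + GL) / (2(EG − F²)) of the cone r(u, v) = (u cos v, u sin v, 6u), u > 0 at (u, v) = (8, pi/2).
H = 3*sqrt(37)/296

With E = 37, F = 0, G = u^2, L = 0, M = 0, N = 6*sqrt(37)*u^2/(37*Abs(u)), assemble
  H = (EN − 2FM + GL) / (2(EG − F²)) = 3*sqrt(37)/(37*Abs(u)).
At (u, v) = (8, pi/2): H = 3*sqrt(37)/296.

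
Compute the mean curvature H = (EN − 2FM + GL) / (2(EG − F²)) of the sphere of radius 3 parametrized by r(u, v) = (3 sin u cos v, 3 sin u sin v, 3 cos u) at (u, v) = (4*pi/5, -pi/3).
H = -1/3

With E = 9, F = 0, G = 9*sin(u)^2, L = -3*sin(u)/Abs(sin(u)), M = 0, N = -3*sin(u)^3/Abs(sin(u)), assemble
  H = (EN − 2FM + GL) / (2(EG − F²)) = -sin(u)/(3*Abs(sin(u))).
At (u, v) = (4*pi/5, -pi/3): H = -1/3.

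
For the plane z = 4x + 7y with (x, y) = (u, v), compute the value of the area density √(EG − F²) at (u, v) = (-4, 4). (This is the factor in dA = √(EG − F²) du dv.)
√(EG − F²)|_{(-4, 4)} = sqrt(66)

E = 17, F = 28, G = 50, so EG − F² = 66. Taking the positive square root: √(EG − F²) = sqrt(66). At (u, v) = (-4, 4): sqrt(66).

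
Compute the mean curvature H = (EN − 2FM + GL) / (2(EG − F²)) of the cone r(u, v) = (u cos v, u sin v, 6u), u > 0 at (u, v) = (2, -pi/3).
H = 3*sqrt(37)/74

With E = 37, F = 0, G = u^2, L = 0, M = 0, N = 6*sqrt(37)*u^2/(37*Abs(u)), assemble
  H = (EN − 2FM + GL) / (2(EG − F²)) = 3*sqrt(37)/(37*Abs(u)).
At (u, v) = (2, -pi/3): H = 3*sqrt(37)/74.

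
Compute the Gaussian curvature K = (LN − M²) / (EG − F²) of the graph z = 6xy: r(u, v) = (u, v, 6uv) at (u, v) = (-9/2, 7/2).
K = -36/1371241

Coefficients of the first fundamental form: E = 36*v^2 + 1, F = 36*u*v, G = 36*u^2 + 1.
Coefficients of the second fundamental form: L = 0, M = 6/sqrt(36*u^2 + 36*v^2 + 1), N = 0.
Assemble K = (LN − M²)/(EG − F²) = -36/(1296*u^4 + 2592*u^2*v^2 + 72*u^2 + 1296*v^4 + 72*v^2 + 1). At (u, v) = (-9/2, 7/2): K = -36/1371241.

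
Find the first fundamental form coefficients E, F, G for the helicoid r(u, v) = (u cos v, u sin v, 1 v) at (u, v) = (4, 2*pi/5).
E = 1;  F = 0;  G = 17

Partials: r_u = (cos(v), sin(v), 0), r_v = (-u*sin(v), u*cos(v), 1). As functions of (u, v):
  E = r_u · r_u = 1,
  F = r_u · r_v = 0,
  G = r_v · r_v = u^2 + 1.
Evaluating at (u, v) = (4, 2*pi/5): E = 1, F = 0, G = 17.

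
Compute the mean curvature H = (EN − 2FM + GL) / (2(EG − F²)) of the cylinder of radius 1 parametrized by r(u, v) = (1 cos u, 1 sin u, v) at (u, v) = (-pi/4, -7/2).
H = -1/2

With E = 1, F = 0, G = 1, L = -1, M = 0, N = 0, assemble
  H = (EN − 2FM + GL) / (2(EG − F²)) = -1/2.
At (u, v) = (-pi/4, -7/2): H = -1/2.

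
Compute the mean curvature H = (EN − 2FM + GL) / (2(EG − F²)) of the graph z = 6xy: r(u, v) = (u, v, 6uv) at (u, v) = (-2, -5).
H = -432*sqrt(1045)/218405

With E = 36*v^2 + 1, F = 36*u*v, G = 36*u^2 + 1, L = 0, M = 6/sqrt(36*u^2 + 36*v^2 + 1), N = 0, assemble
  H = (EN − 2FM + GL) / (2(EG − F²)) = -216*u*v/(36*u^2 + 36*v^2 + 1)^(3/2).
At (u, v) = (-2, -5): H = -432*sqrt(1045)/218405.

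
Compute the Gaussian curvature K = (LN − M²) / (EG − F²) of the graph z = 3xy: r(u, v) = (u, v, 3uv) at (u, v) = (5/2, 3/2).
K = -36/24025

Coefficients of the first fundamental form: E = 9*v^2 + 1, F = 9*u*v, G = 9*u^2 + 1.
Coefficients of the second fundamental form: L = 0, M = 3/sqrt(9*u^2 + 9*v^2 + 1), N = 0.
Assemble K = (LN − M²)/(EG − F²) = -9/(81*u^4 + 162*u^2*v^2 + 18*u^2 + 81*v^4 + 18*v^2 + 1). At (u, v) = (5/2, 3/2): K = -36/24025.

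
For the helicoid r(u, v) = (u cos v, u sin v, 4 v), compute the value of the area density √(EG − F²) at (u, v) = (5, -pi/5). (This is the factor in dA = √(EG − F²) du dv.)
√(EG − F²)|_{(5, -pi/5)} = sqrt(41)

E = 1, F = 0, G = u^2 + 16, so EG − F² = u^2 + 16. Taking the positive square root: √(EG − F²) = sqrt(u^2 + 16). At (u, v) = (5, -pi/5): sqrt(41).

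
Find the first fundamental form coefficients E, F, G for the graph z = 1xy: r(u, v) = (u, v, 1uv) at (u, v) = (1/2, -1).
E = 2;  F = -1/2;  G = 5/4

Partials: r_u = (1, 0, v), r_v = (0, 1, u). As functions of (u, v):
  E = r_u · r_u = v^2 + 1,
  F = r_u · r_v = u*v,
  G = r_v · r_v = u^2 + 1.
Evaluating at (u, v) = (1/2, -1): E = 2, F = -1/2, G = 5/4.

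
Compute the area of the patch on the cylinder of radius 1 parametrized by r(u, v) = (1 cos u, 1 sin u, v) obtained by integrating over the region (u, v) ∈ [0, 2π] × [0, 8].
Area = 16*pi

Area = ∫∫ √(EG − F²) du dv with √(EG − F²) = 1. Integrating over [0, 2π] × [0, 8] gives 16*pi.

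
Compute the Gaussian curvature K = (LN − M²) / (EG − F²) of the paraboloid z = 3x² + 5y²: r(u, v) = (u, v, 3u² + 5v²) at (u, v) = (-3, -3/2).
K = 3/15125

Coefficients of the first fundamental form: E = 36*u^2 + 1, F = 60*u*v, G = 100*v^2 + 1.
Coefficients of the second fundamental form: L = 6/sqrt(36*u^2 + 100*v^2 + 1), M = 0, N = 10/sqrt(36*u^2 + 100*v^2 + 1).
Assemble K = (LN − M²)/(EG − F²) = 60/(1296*u^4 + 7200*u^2*v^2 + 72*u^2 + 10000*v^4 + 200*v^2 + 1). At (u, v) = (-3, -3/2): K = 3/15125.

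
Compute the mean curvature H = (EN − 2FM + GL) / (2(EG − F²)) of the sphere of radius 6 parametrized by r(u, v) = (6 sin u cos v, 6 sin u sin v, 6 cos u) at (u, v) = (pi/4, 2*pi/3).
H = -1/6

With E = 36, F = 0, G = 36*sin(u)^2, L = -6*sin(u)/Abs(sin(u)), M = 0, N = -6*sin(u)^3/Abs(sin(u)), assemble
  H = (EN − 2FM + GL) / (2(EG − F²)) = -sin(u)/(6*Abs(sin(u))).
At (u, v) = (pi/4, 2*pi/3): H = -1/6.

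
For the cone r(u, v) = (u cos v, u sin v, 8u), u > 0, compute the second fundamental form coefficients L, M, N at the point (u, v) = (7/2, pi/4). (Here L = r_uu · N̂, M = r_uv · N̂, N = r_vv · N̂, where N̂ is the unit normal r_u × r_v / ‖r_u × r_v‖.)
L = 0;  M = 0;  N = 28*sqrt(65)/65

Compute the unit normal N̂(u, v) = (-8*sqrt(65)*u*cos(v)/(65*Abs(u)), -8*sqrt(65)*u*sin(v)/(65*Abs(u)), sqrt(65)*u/(65*Abs(u))), and the second partials r_uu, r_uv, r_vv. Take dot products:
  L(u, v) = r_uu · N̂ = 0,
  M(u, v) = r_uv · N̂ = 0,
  N(u, v) = r_vv · N̂ = 8*sqrt(65)*u^2/(65*Abs(u)).
Evaluating at (u, v) = (7/2, pi/4):
  L = 0, M = 0, N = 28*sqrt(65)/65.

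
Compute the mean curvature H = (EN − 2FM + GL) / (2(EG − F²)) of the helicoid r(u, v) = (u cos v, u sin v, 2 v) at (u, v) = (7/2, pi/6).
H = 0

With E = 1, F = 0, G = u^2 + 4, L = 0, M = -2/sqrt(u^2 + 4), N = 0, assemble
  H = (EN − 2FM + GL) / (2(EG − F²)) = 0.
At (u, v) = (7/2, pi/6): H = 0.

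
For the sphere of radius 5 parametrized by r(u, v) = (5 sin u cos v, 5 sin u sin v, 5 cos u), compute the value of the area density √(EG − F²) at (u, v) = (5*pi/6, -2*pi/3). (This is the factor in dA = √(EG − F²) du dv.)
√(EG − F²)|_{(5*pi/6, -2*pi/3)} = 25/2

E = 25, F = 0, G = 25*sin(u)^2, so EG − F² = 625*sin(u)^2. Taking the positive square root: √(EG − F²) = 25*Abs(sin(u)). At (u, v) = (5*pi/6, -2*pi/3): 25/2.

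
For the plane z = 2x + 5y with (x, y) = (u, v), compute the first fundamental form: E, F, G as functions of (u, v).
E = 5;  F = 10;  G = 26

Compute partials: r_u = (1, 0, 2), r_v = (0, 1, 5). Then
  E = r_u · r_u = 5,
  F = r_u · r_v = 10,
  G = r_v · r_v = 26.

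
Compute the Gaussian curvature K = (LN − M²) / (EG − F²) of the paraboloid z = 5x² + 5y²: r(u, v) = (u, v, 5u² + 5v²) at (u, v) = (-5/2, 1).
K = 25/131769

Coefficients of the first fundamental form: E = 100*u^2 + 1, F = 100*u*v, G = 100*v^2 + 1.
Coefficients of the second fundamental form: L = 10/sqrt(100*u^2 + 100*v^2 + 1), M = 0, N = 10/sqrt(100*u^2 + 100*v^2 + 1).
Assemble K = (LN − M²)/(EG − F²) = 100/(10000*u^4 + 20000*u^2*v^2 + 200*u^2 + 10000*v^4 + 200*v^2 + 1). At (u, v) = (-5/2, 1): K = 25/131769.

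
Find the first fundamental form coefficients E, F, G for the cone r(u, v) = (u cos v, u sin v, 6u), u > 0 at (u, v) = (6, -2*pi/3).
E = 37;  F = 0;  G = 36

Partials: r_u = (cos(v), sin(v), 6), r_v = (-u*sin(v), u*cos(v), 0). As functions of (u, v):
  E = r_u · r_u = 37,
  F = r_u · r_v = 0,
  G = r_v · r_v = u^2.
Evaluating at (u, v) = (6, -2*pi/3): E = 37, F = 0, G = 36.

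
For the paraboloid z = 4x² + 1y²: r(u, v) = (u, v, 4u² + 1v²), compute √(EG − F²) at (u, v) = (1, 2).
√(EG − F²)|_{(1, 2)} = 9

E = 64*u^2 + 1, F = 16*u*v, G = 4*v^2 + 1; EG − F² = 64*u^2 + 4*v^2 + 1; √(EG − F²) = sqrt(64*u^2 + 4*v^2 + 1). At the given point: 9.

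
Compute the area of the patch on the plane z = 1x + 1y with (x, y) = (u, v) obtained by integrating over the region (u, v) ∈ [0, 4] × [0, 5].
Area = 20*sqrt(3)

Area = ∫∫ √(EG − F²) du dv with √(EG − F²) = sqrt(3). Integrating over [0, 4] × [0, 5] gives 20*sqrt(3).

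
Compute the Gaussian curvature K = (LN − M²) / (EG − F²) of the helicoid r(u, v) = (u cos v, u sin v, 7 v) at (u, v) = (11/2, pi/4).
K = -784/100489

Coefficients of the first fundamental form: E = 1, F = 0, G = u^2 + 49.
Coefficients of the second fundamental form: L = 0, M = -7/sqrt(u^2 + 49), N = 0.
Assemble K = (LN − M²)/(EG − F²) = -49/(u^2 + 49)^2. At (u, v) = (11/2, pi/4): K = -784/100489.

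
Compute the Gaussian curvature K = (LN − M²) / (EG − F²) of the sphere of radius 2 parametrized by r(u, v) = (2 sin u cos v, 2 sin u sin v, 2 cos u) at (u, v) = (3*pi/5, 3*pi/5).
K = 1/4

Coefficients of the first fundamental form: E = 4, F = 0, G = 4*sin(u)^2.
Coefficients of the second fundamental form: L = -2*sin(u)/Abs(sin(u)), M = 0, N = -2*sin(u)^3/Abs(sin(u)).
Assemble K = (LN − M²)/(EG − F²) = 1/4. At (u, v) = (3*pi/5, 3*pi/5): K = 1/4.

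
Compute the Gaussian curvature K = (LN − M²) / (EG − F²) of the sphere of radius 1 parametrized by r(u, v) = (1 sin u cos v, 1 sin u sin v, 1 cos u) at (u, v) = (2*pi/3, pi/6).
K = 1

Coefficients of the first fundamental form: E = 1, F = 0, G = sin(u)^2.
Coefficients of the second fundamental form: L = -sin(u)/Abs(sin(u)), M = 0, N = -sin(u)^3/Abs(sin(u)).
Assemble K = (LN − M²)/(EG − F²) = 1. At (u, v) = (2*pi/3, pi/6): K = 1.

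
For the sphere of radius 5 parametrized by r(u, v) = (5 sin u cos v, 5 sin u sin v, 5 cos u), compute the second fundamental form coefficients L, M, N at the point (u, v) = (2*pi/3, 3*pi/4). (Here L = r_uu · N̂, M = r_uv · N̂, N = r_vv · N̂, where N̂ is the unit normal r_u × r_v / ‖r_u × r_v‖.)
L = -5;  M = 0;  N = -15/4

Compute the unit normal N̂(u, v) = (sin(u)^2*cos(v)/Abs(sin(u)), sin(u)^2*sin(v)/Abs(sin(u)), sin(2*u)/(2*Abs(sin(u)))), and the second partials r_uu, r_uv, r_vv. Take dot products:
  L(u, v) = r_uu · N̂ = -5*sin(u)/Abs(sin(u)),
  M(u, v) = r_uv · N̂ = 0,
  N(u, v) = r_vv · N̂ = -5*sin(u)^3/Abs(sin(u)).
Evaluating at (u, v) = (2*pi/3, 3*pi/4):
  L = -5, M = 0, N = -15/4.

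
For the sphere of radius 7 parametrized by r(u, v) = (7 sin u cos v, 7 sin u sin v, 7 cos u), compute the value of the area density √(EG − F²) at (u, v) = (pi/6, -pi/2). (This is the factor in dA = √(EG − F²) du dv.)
√(EG − F²)|_{(pi/6, -pi/2)} = 49/2

E = 49, F = 0, G = 49*sin(u)^2, so EG − F² = 2401*sin(u)^2. Taking the positive square root: √(EG − F²) = 49*Abs(sin(u)). At (u, v) = (pi/6, -pi/2): 49/2.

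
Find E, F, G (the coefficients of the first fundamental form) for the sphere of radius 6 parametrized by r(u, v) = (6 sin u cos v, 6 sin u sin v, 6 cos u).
E = 36;  F = 0;  G = 36*sin(u)^2

Compute partials: r_u = (6*cos(u)*cos(v), 6*sin(v)*cos(u), -6*sin(u)), r_v = (-6*sin(u)*sin(v), 6*sin(u)*cos(v), 0). Then
  E = r_u · r_u = 36,
  F = r_u · r_v = 0,
  G = r_v · r_v = 36*sin(u)^2.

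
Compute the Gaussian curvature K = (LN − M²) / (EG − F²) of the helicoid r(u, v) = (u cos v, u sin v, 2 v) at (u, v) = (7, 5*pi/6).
K = -4/2809

Coefficients of the first fundamental form: E = 1, F = 0, G = u^2 + 4.
Coefficients of the second fundamental form: L = 0, M = -2/sqrt(u^2 + 4), N = 0.
Assemble K = (LN − M²)/(EG − F²) = -4/(u^2 + 4)^2. At (u, v) = (7, 5*pi/6): K = -4/2809.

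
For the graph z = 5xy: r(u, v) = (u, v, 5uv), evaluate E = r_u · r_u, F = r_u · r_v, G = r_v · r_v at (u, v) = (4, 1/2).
E = 29/4;  F = 50;  G = 401

Partials: r_u = (1, 0, 5*v), r_v = (0, 1, 5*u). As functions of (u, v):
  E = r_u · r_u = 25*v^2 + 1,
  F = r_u · r_v = 25*u*v,
  G = r_v · r_v = 25*u^2 + 1.
Evaluating at (u, v) = (4, 1/2): E = 29/4, F = 50, G = 401.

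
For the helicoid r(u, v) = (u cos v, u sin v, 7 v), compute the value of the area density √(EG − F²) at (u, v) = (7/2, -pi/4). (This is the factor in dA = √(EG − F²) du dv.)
√(EG − F²)|_{(7/2, -pi/4)} = 7*sqrt(5)/2

E = 1, F = 0, G = u^2 + 49, so EG − F² = u^2 + 49. Taking the positive square root: √(EG − F²) = sqrt(u^2 + 49). At (u, v) = (7/2, -pi/4): 7*sqrt(5)/2.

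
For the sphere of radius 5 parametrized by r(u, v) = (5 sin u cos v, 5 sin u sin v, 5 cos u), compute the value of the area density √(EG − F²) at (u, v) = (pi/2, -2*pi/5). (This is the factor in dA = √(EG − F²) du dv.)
√(EG − F²)|_{(pi/2, -2*pi/5)} = 25

E = 25, F = 0, G = 25*sin(u)^2, so EG − F² = 625*sin(u)^2. Taking the positive square root: √(EG − F²) = 25*Abs(sin(u)). At (u, v) = (pi/2, -2*pi/5): 25.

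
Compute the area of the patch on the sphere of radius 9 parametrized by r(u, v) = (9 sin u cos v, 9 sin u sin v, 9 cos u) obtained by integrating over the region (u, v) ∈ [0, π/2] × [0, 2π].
Area = 162*pi

Area = ∫∫ √(EG − F²) du dv with √(EG − F²) = 81*Abs(sin(u)). Integrating over [0, π/2] × [0, 2π] gives 162*pi.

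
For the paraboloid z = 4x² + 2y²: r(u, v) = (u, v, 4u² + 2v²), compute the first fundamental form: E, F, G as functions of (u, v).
E = 64*u^2 + 1;  F = 32*u*v;  G = 16*v^2 + 1

Compute partials: r_u = (1, 0, 8*u), r_v = (0, 1, 4*v). Then
  E = r_u · r_u = 64*u^2 + 1,
  F = r_u · r_v = 32*u*v,
  G = r_v · r_v = 16*v^2 + 1.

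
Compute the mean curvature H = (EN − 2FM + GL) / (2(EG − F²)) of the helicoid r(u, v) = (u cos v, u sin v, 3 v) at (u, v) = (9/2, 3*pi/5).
H = 0

With E = 1, F = 0, G = u^2 + 9, L = 0, M = -3/sqrt(u^2 + 9), N = 0, assemble
  H = (EN − 2FM + GL) / (2(EG − F²)) = 0.
At (u, v) = (9/2, 3*pi/5): H = 0.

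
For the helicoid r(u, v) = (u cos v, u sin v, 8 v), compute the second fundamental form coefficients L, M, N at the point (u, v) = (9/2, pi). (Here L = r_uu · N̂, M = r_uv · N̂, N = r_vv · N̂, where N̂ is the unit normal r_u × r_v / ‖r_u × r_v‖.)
L = 0;  M = -16*sqrt(337)/337;  N = 0

Compute the unit normal N̂(u, v) = (8*sin(v)/sqrt(u^2 + 64), -8*cos(v)/sqrt(u^2 + 64), u/sqrt(u^2 + 64)), and the second partials r_uu, r_uv, r_vv. Take dot products:
  L(u, v) = r_uu · N̂ = 0,
  M(u, v) = r_uv · N̂ = -8/sqrt(u^2 + 64),
  N(u, v) = r_vv · N̂ = 0.
Evaluating at (u, v) = (9/2, pi):
  L = 0, M = -16*sqrt(337)/337, N = 0.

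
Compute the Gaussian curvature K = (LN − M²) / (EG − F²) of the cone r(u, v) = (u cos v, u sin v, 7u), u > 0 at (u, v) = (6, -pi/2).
K = 0

Coefficients of the first fundamental form: E = 50, F = 0, G = u^2.
Coefficients of the second fundamental form: L = 0, M = 0, N = 7*sqrt(2)*u^2/(10*Abs(u)).
Assemble K = (LN − M²)/(EG − F²) = 0. At (u, v) = (6, -pi/2): K = 0.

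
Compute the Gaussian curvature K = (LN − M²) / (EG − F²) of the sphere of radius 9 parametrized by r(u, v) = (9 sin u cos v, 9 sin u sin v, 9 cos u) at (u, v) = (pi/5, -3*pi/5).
K = 1/81

Coefficients of the first fundamental form: E = 81, F = 0, G = 81*sin(u)^2.
Coefficients of the second fundamental form: L = -9*sin(u)/Abs(sin(u)), M = 0, N = -9*sin(u)^3/Abs(sin(u)).
Assemble K = (LN − M²)/(EG − F²) = 1/81. At (u, v) = (pi/5, -3*pi/5): K = 1/81.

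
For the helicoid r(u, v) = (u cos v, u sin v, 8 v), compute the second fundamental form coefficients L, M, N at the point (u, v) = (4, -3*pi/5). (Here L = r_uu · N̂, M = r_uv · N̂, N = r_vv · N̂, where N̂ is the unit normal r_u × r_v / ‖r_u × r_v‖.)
L = 0;  M = -2*sqrt(5)/5;  N = 0

Compute the unit normal N̂(u, v) = (8*sin(v)/sqrt(u^2 + 64), -8*cos(v)/sqrt(u^2 + 64), u/sqrt(u^2 + 64)), and the second partials r_uu, r_uv, r_vv. Take dot products:
  L(u, v) = r_uu · N̂ = 0,
  M(u, v) = r_uv · N̂ = -8/sqrt(u^2 + 64),
  N(u, v) = r_vv · N̂ = 0.
Evaluating at (u, v) = (4, -3*pi/5):
  L = 0, M = -2*sqrt(5)/5, N = 0.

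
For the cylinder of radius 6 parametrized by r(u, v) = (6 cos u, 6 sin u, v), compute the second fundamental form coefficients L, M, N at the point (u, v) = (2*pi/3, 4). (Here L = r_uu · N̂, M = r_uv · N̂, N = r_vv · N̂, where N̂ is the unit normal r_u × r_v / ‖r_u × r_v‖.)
L = -6;  M = 0;  N = 0

Compute the unit normal N̂(u, v) = (cos(u), sin(u), 0), and the second partials r_uu, r_uv, r_vv. Take dot products:
  L(u, v) = r_uu · N̂ = -6,
  M(u, v) = r_uv · N̂ = 0,
  N(u, v) = r_vv · N̂ = 0.
Evaluating at (u, v) = (2*pi/3, 4):
  L = -6, M = 0, N = 0.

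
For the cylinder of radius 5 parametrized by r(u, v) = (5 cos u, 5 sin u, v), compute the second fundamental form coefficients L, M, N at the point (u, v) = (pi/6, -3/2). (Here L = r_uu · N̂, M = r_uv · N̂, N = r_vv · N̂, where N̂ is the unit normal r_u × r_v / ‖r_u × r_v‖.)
L = -5;  M = 0;  N = 0

Compute the unit normal N̂(u, v) = (cos(u), sin(u), 0), and the second partials r_uu, r_uv, r_vv. Take dot products:
  L(u, v) = r_uu · N̂ = -5,
  M(u, v) = r_uv · N̂ = 0,
  N(u, v) = r_vv · N̂ = 0.
Evaluating at (u, v) = (pi/6, -3/2):
  L = -5, M = 0, N = 0.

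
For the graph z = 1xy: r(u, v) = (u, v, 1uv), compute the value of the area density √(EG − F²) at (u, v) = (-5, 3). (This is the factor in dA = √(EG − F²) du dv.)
√(EG − F²)|_{(-5, 3)} = sqrt(35)

E = v^2 + 1, F = u*v, G = u^2 + 1, so EG − F² = u^2 + v^2 + 1. Taking the positive square root: √(EG − F²) = sqrt(u^2 + v^2 + 1). At (u, v) = (-5, 3): sqrt(35).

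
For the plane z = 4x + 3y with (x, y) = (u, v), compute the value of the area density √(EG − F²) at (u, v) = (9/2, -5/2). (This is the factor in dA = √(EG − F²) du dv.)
√(EG − F²)|_{(9/2, -5/2)} = sqrt(26)

E = 17, F = 12, G = 10, so EG − F² = 26. Taking the positive square root: √(EG − F²) = sqrt(26). At (u, v) = (9/2, -5/2): sqrt(26).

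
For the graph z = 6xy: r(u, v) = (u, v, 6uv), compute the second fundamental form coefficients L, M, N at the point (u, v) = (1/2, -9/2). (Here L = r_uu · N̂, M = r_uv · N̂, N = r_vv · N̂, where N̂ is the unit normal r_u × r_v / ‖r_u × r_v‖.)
L = 0;  M = 6*sqrt(739)/739;  N = 0

Compute the unit normal N̂(u, v) = (-6*v/sqrt(36*u^2 + 36*v^2 + 1), -6*u/sqrt(36*u^2 + 36*v^2 + 1), 1/sqrt(36*u^2 + 36*v^2 + 1)), and the second partials r_uu, r_uv, r_vv. Take dot products:
  L(u, v) = r_uu · N̂ = 0,
  M(u, v) = r_uv · N̂ = 6/sqrt(36*u^2 + 36*v^2 + 1),
  N(u, v) = r_vv · N̂ = 0.
Evaluating at (u, v) = (1/2, -9/2):
  L = 0, M = 6*sqrt(739)/739, N = 0.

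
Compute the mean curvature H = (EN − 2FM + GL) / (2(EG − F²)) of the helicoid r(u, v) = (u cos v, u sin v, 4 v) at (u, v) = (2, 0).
H = 0

With E = 1, F = 0, G = u^2 + 16, L = 0, M = -4/sqrt(u^2 + 16), N = 0, assemble
  H = (EN − 2FM + GL) / (2(EG − F²)) = 0.
At (u, v) = (2, 0): H = 0.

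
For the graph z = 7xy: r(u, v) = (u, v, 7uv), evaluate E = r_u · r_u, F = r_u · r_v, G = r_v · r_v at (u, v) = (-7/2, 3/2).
E = 445/4;  F = -1029/4;  G = 2405/4

Partials: r_u = (1, 0, 7*v), r_v = (0, 1, 7*u). As functions of (u, v):
  E = r_u · r_u = 49*v^2 + 1,
  F = r_u · r_v = 49*u*v,
  G = r_v · r_v = 49*u^2 + 1.
Evaluating at (u, v) = (-7/2, 3/2): E = 445/4, F = -1029/4, G = 2405/4.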